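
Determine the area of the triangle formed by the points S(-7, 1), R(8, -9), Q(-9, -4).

The Shoelace formula computes the area from vertex coordinates by summing cross products.
For vertices (-7,1), (8,-9), (-9,-4):
Signed sum = -7*-9 - 8*1 + 8*-4 - -9*-9 + -9*1 - -7*-4
= 55 + -113 + -37 = -95
Area = (1/2)|-95| = 95/2.

95/2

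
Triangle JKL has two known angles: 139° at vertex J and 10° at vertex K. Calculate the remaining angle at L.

Let angle L = x. Then 139 + 10 + x = 180.
x = 180 - 149 = 31 degrees.

31 degrees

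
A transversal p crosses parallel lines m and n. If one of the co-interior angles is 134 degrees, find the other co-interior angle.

Co-interior angles sum to 180: 180 - 134 = 46 degrees.

46 degrees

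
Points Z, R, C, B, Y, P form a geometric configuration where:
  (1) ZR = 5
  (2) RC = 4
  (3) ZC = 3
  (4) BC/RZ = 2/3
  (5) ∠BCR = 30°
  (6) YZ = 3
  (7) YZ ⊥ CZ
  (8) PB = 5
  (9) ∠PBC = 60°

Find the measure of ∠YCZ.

Step 1: By the law of cosines on triangle CZY: CY² = 3² + 3² − 2·3·3·cos(90°) = 18, so CY = 3·√2.
Step 2: By the inverse law of cosines on triangle YCZ: cos(∠YCZ) = ((3·√2)² + 3² − 3²) / (2·3·√2·3) = 18/25.46 = 0.7071, so ∠YCZ = 45°.

Therefore, the measure of angle ∠YCZ = 45°.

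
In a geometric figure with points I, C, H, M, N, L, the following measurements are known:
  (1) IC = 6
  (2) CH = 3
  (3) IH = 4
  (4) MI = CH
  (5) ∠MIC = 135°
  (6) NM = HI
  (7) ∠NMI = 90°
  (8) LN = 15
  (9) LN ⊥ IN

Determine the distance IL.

From the given relations: NM = HI = 4; MI = CH = 3.
Step 1: By the law of cosines on triangle NMI: NI² = 4² + 3² − 2·4·3·cos(90°) = 25, so NI = 5.
Step 2: By the law of cosines on triangle INL: IL² = 5² + 15² − 2·5·15·cos(90°) = 250, so IL = 5·√10.

Therefore, the length of IL = 5·√10.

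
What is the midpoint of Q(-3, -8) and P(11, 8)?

The midpoint is the average of the coordinates:
x: (-3 + 11)/2 = 4
y: (-8 + 8)/2 = 0
Midpoint = (4, 0)

(4, 0)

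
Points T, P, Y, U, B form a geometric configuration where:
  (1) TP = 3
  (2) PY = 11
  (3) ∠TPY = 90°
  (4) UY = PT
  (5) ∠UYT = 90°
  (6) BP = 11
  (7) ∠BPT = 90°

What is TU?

From the given relations: UY = PT = 3.
Step 1: By the law of cosines on triangle TPY: TY² = 3² + 11² − 2·3·11·cos(90°) = 130, so TY = √130.
Step 2: By the law of cosines on triangle TYU: TU² = √130² + 3² − 2·√130·3·cos(90°) = 139, so TU = √139.

Therefore, the length of TU = √139.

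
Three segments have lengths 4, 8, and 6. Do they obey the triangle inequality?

Sort the sides: 4, 6, 8.
It suffices to check that the sum of the two smallest exceeds the largest:
4 + 6 = 10 > 8. ✓
Yes, a valid triangle can be formed.

Yes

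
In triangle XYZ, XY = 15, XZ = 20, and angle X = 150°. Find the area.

Area = (1/2)(15)(20) sin(150°) = (1/2)(15)(20)(1/2) = 75

75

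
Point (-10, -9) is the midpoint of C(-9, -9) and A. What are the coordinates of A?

Using the midpoint formula: M = ((x1 + x2)/2, (y1 + y2)/2)
We know M = (-10, -9) and C = (-9, -9)
For x: -10 = (-9 + x2)/2, so x2 = 2*-10 - -9 = -11
For y: -9 = (-9 + y2)/2, so y2 = 2*-9 - -9 = -9
A = (-11, -9)

(-11, -9)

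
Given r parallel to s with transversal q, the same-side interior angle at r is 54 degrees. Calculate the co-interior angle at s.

Co-interior angles (same-side interior) formed by parallel lines and a transversal are supplementary (sum to 180 degrees).
The given angle is 54 degrees.
The co-interior angle = 180 - 54 = 126 degrees.

126 degrees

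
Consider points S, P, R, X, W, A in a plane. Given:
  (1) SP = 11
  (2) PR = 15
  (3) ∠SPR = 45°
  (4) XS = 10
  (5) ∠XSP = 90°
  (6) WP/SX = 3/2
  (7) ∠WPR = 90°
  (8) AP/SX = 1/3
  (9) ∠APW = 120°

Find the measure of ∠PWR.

From the given relations: WP = 3/2·SX = 3/2·10 = 15.
Step 1: By the law of cosines on triangle WPR: WR² = 15² + 15² − 2·15·15·cos(90°) = 450, so WR = 15·√2.
Step 2: By the inverse law of cosines on triangle PWR: cos(∠PWR) = (15² + (15·√2)² − 15²) / (2·15·15·√2) = 450/636.4 = 0.7071, so ∠PWR = 45°.

Therefore, the measure of angle ∠PWR = 45°.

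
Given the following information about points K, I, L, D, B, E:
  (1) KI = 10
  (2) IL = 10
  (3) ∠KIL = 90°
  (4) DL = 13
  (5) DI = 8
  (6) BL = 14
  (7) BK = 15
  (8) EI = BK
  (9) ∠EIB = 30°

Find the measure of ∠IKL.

Step 1: By the law of cosines on triangle KIL: KL² = 10² + 10² − 2·10·10·cos(90°) = 200, so KL = 10·√2.
Step 2: By the inverse law of cosines on triangle IKL: cos(∠IKL) = (10² + (10·√2)² − 10²) / (2·10·10·√2) = 200/282.84 = 0.7071, so ∠IKL = 45°.

Therefore, the measure of angle ∠IKL = 45°.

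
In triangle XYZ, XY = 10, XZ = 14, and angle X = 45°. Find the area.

Area = (1/2) * XY * XZ * sin(X)
Area = (1/2) * 10 * 14 * sin(45°)
Area = (1/2) * 10 * 14 * sqrt(2)/2
Area = 35*sqrt(2)

35*sqrt(2)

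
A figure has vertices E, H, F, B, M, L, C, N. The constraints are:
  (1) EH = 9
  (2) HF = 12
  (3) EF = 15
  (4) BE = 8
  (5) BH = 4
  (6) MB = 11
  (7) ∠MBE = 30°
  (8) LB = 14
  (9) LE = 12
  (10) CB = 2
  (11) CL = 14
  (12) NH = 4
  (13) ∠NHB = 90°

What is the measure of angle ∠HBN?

Step 1: By the law of cosines on triangle BHN: BN² = 4² + 4² − 2·4·4·cos(90°) = 32, so BN = 4·√2.
Step 2: By the inverse law of cosines on triangle HBN: cos(∠HBN) = (4² + (4·√2)² − 4²) / (2·4·4·√2) = 32/45.25 = 0.7071, so ∠HBN = 45°.

Therefore, the measure of angle ∠HBN = 45°.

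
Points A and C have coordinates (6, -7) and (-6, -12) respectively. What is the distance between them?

The horizontal distance is |-6 - 6| = 12 and the vertical distance is |-12 - -7| = 5.
By the Pythagorean theorem, d = sqrt(12^2 + 5^2) = sqrt(169) = 13.

13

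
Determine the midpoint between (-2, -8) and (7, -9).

M = ((x₁ + x₂)/2, (y₁ + y₂)/2)
= ((-2 + 7)/2, (-8 + -9)/2)
= (5/2, -17/2) = (5/2, -17/2)

(5/2, -17/2)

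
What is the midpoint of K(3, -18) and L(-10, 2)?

The midpoint is the average of the coordinates:
x: (3 + -10)/2 = -7/2
y: (-18 + 2)/2 = -8
Midpoint = (-7/2, -8)

(-7/2, -8)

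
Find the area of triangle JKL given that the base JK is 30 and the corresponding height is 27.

A triangle's area is half the area of a rectangle with the same base and height.
Area = (1/2) * 30 * 27 = 405.

405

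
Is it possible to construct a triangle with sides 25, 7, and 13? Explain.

Check the triangle inequality: 7 + 13 = 20 ≤ 25.
Since the sum of two sides does not exceed the third, no triangle can be formed.

No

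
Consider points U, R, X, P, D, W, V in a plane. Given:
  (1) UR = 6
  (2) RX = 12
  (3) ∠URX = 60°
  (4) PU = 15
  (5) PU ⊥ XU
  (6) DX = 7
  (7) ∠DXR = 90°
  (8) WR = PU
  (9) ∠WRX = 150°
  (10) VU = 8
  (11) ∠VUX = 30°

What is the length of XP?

Step 1: By the law of cosines on triangle URX: UX² = 6² + 12² − 2·6·12·cos(60°) = 108, so UX = 6·√3.
Step 2: By the law of cosines on triangle XUP: XP² = (6·√3)² + 15² − 2·6·√3·15·cos(90°) = 333, so XP = 3·√37.

Therefore, the length of XP = 3·√37.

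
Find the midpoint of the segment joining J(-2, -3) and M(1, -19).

The midpoint is the point halfway along the segment.
Move half the horizontal distance: -2 + (1 - -2)/2 = -2 + 3/2 = -1/2
Move half the vertical distance: -3 + (-19 - -3)/2 = -3 + -16/2 = -11
Midpoint = (-1/2, -11)

(-1/2, -11)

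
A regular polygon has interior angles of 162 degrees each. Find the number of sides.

Each interior angle of a regular n-gon is (n - 2) * 180 / n.
Setting this equal to 162:
(n - 2) * 180 / n = 162
Each exterior angle = 180 - 162 = 18 degrees.
Since exterior angles sum to 360: n = 360 / 18 = 20.

20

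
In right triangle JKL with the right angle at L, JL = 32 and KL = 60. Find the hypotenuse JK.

JK = sqrt(32^2 + 60^2) = sqrt(4624) = 68

68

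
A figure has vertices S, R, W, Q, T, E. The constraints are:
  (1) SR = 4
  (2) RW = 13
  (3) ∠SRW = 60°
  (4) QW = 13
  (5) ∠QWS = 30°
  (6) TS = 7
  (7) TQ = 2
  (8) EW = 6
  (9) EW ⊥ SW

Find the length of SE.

Step 1: By the law of cosines on triangle SRW: SW² = 4² + 13² − 2·4·13·cos(60°) = 133, so SW = √133.
Step 2: By the law of cosines on triangle SWE: SE² = √133² + 6² − 2·√133·6·cos(90°) = 169, so SE = 13.

Therefore, the length of SE = 13.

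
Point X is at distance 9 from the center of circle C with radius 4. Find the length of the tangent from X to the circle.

tangent = √(d² - r²) = √(9² - 4²) = √(81 - 16) = √65 = sqrt(65)

sqrt(65)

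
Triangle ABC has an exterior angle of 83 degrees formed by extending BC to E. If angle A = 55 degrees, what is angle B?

The exterior angle theorem states that an exterior angle equals the sum of the two non-adjacent interior angles.
So 83 = 55 + angle B, which gives angle B = 83 - 55 = 28 degrees.

28 degrees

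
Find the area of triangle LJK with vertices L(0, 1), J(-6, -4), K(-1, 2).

The Shoelace formula computes the area from vertex coordinates by summing cross products.
For vertices (0,1), (-6,-4), (-1,2):
Signed sum = 0*-4 - -6*1 + -6*2 - -1*-4 + -1*1 - 0*2
= 6 + -16 + -1 = -11
Area = (1/2)|-11| = 11/2.

11/2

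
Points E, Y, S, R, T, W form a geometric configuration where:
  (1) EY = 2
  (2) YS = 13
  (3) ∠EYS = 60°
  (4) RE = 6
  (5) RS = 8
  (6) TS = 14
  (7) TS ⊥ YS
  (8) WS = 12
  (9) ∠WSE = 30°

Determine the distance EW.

Step 1: By the law of cosines on triangle EYS: ES² = 2² + 13² − 2·2·13·cos(60°) = 147, so ES = 7·√3.
Step 2: By the law of cosines on triangle ESW: EW² = (7·√3)² + 12² − 2·7·√3·12·cos(30°) = 39, so EW = √39.

Therefore, the length of EW = √39.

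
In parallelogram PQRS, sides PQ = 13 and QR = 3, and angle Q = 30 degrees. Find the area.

Area = a * b * sin(theta)
Area = 13 * 3 * sin(30 degrees)
Area = 39 * 1/2
Area = 39/2

39/2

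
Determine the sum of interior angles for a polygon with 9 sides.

The sum of interior angles of an n-sided polygon is (n - 2) * 180.
For n = 9: (9 - 2) * 180 = 7 * 180 = 1260 degrees.

1260 degrees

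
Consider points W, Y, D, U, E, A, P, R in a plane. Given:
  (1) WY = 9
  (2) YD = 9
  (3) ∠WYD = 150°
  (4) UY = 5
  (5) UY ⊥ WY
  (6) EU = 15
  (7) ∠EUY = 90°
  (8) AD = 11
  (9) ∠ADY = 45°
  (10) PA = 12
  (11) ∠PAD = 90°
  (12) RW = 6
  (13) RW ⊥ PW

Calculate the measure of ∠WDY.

Step 1: By the law of cosines on triangle DYW: DW² = 9² + 9² − 2·9·9·cos(150°) = 302.3, so DW ≈ 17.39.
Step 2: By the inverse law of cosines on triangle WDY: cos(∠WDY) = (17.39² + 9² − 9²) / (2·17.39·9) = 302.3/312.96 = 0.9659, so ∠WDY = 15°.

Therefore, the measure of angle ∠WDY = 15°.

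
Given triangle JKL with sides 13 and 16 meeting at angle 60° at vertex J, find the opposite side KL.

By the law of cosines: KL^2 = JK^2 + JL^2 - 2*JK*JL*cos(J)
KL^2 = 13^2 + 16^2 - 2*13*16*cos(60°)
KL^2 = 169 + 256 - 416*(1/2)
KL^2 = 217
KL = sqrt(217)

sqrt(217)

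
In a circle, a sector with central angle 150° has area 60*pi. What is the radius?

The sector covers 150°/360° = 5/12 of the full circle.
Full circle area = 60*pi / 5/12 = 144*pi.
Since full area = πr², we get r² = 144*pi/π = 144, so r = 12.

12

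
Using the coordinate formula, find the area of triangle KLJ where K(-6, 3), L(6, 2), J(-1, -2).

The Shoelace formula computes the area from vertex coordinates by summing cross products.
For vertices (-6,3), (6,2), (-1,-2):
Signed sum = -6*2 - 6*3 + 6*-2 - -1*2 + -1*3 - -6*-2
= -30 + -10 + -15 = -55
Area = (1/2)|-55| = 55/2.

55/2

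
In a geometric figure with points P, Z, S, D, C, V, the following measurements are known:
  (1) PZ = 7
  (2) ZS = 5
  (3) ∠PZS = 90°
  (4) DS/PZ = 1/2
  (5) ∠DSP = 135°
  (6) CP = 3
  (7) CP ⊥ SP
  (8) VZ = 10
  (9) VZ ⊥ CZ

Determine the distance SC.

Step 1: By the law of cosines on triangle SZP: SP² = 5² + 7² − 2·5·7·cos(90°) = 74, so SP = √74.
Step 2: By the law of cosines on triangle SPC: SC² = √74² + 3² − 2·√74·3·cos(90°) = 83, so SC = √83.

Therefore, the length of SC = √83.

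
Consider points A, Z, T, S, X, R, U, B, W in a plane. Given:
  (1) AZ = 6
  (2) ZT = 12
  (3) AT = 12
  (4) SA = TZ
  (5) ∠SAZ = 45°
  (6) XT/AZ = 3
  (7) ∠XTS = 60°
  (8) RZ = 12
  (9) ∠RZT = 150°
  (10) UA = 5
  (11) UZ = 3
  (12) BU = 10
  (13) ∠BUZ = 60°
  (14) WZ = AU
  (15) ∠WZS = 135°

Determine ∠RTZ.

Step 1: By the law of cosines on triangle TZR: TR² = 12² + 12² − 2·12·12·cos(150°) = 537.42, so TR ≈ 23.18.
Step 2: By the inverse law of cosines on triangle RTZ: cos(∠RTZ) = (23.18² + 12² − 12²) / (2·23.18·12) = 537.42/556.37 = 0.9659, so ∠RTZ = 15°.

Therefore, the measure of angle ∠RTZ = 15°.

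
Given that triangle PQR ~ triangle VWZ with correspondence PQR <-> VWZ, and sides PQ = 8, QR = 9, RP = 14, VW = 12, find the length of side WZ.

Since the triangles are similar, the ratio of corresponding sides is constant.
Scale factor k = VW / PQ = 12 / 8 = 3/2
WZ = k * QR = 3/2 * 9 = 27/2

27/2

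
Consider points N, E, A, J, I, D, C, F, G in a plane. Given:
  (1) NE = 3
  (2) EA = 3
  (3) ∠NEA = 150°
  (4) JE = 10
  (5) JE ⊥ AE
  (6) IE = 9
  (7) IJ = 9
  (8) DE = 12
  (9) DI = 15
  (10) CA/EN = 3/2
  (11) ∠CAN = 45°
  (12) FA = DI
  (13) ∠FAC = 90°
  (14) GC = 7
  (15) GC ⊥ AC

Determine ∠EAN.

Step 1: By the law of cosines on triangle AEN: AN² = 3² + 3² − 2·3·3·cos(150°) = 33.59, so AN ≈ 5.8.
Step 2: By the inverse law of cosines on triangle EAN: cos(∠EAN) = (3² + 5.8² − 3²) / (2·3·5.8) = 33.59/34.77 = 0.9659, so ∠EAN = 15°.

Therefore, the measure of angle ∠EAN = 15°.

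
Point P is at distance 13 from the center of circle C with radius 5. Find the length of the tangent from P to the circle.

Let T be the point of tangency. Then CT ⊥ PT (radius ⊥ tangent).
In right triangle CTP: CP² = CT² + PT²
13² = 5² + PT²
PT² = 144, PT = 12

12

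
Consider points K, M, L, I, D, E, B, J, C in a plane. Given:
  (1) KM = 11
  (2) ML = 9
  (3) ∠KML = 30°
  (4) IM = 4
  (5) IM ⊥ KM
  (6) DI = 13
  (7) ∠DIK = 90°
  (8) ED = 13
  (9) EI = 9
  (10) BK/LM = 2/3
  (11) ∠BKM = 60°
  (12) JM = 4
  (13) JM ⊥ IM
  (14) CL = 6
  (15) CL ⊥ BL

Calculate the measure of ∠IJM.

Step 1: By the law of cosines on triangle JMI: JI² = 4² + 4² − 2·4·4·cos(90°) = 32, so JI = 4·√2.
Step 2: By the inverse law of cosines on triangle IJM: cos(∠IJM) = ((4·√2)² + 4² − 4²) / (2·4·√2·4) = 32/45.25 = 0.7071, so ∠IJM = 45°.

Therefore, the measure of angle ∠IJM = 45°.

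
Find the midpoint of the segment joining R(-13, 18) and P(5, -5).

M = ((x₁ + x₂)/2, (y₁ + y₂)/2)
= ((-13 + 5)/2, (18 + -5)/2)
= (-8/2, 13/2) = (-4, 13/2)

(-4, 13/2)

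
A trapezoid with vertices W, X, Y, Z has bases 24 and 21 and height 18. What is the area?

Area of a trapezoid = (base1 + base2) * height / 2
Area = (24 + 21) * 18 / 2
Area = 45 * 18 / 2
Area = 810 / 2
Area = 405

405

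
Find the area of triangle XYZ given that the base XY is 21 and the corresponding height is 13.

Area = (1/2) * base * height
Area = (1/2) * 21 * 13
Area = 273/2

273/2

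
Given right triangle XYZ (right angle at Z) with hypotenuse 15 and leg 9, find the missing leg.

Rearranging the Pythagorean theorem to solve for the unknown leg:
leg^2 = hypotenuse^2 - known_leg^2 = 225 - 81 = 144
leg = sqrt(144) = 12.

12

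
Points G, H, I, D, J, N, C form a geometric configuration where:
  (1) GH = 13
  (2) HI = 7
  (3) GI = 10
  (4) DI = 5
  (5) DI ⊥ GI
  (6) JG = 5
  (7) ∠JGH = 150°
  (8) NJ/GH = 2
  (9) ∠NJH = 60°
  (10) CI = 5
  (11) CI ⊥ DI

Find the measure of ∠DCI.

Step 1: By the law of cosines on triangle CID: CD² = 5² + 5² − 2·5·5·cos(90°) = 50, so CD = 5·√2.
Step 2: By the inverse law of cosines on triangle DCI: cos(∠DCI) = ((5·√2)² + 5² − 5²) / (2·5·√2·5) = 50/70.71 = 0.7071, so ∠DCI = 45°.

Therefore, the measure of angle ∠DCI = 45°.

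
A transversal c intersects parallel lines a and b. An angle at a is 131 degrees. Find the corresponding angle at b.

Corresponding angles formed by parallel lines and a transversal are equal.
The given angle is 131 degrees.
The corresponding angle = 131 degrees.

131 degrees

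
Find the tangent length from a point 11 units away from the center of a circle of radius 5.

The tangent, radius, and line from the external point to the center form a right triangle.
The right angle is where the tangent meets the radius.
By the Pythagorean theorem: tangent² + 5² = 11²
tangent² = 121 - 25 = 96
tangent = 4*sqrt(6)

4*sqrt(6)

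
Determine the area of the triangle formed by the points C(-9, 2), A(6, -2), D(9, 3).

Using the Shoelace formula for a triangle:
Area = (1/2)|x0(y1 - y2) + x1(y2 - y0) + x2(y0 - y1)|
Area = (1/2)|-9(-2 - 3) + 6(3 - 2) + 9(2 - -2)|
Area = (1/2)|45 + 6 + 36|
Area = (1/2)|87|
Area = (1/2)(87)
Area = 87/2

87/2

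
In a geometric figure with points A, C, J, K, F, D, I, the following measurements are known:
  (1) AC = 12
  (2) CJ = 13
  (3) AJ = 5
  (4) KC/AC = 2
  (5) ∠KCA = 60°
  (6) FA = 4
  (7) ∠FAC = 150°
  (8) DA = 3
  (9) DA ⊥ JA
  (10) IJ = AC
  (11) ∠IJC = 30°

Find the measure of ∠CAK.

From the given relations: KC = 2·AC = 2·12 = 24.
Step 1: By the law of cosines on triangle ACK: AK² = 12² + 24² − 2·12·24·cos(60°) = 432, so AK = 12·√3.
Step 2: By the inverse law of cosines on triangle CAK: cos(∠CAK) = (12² + (12·√3)² − 24²) / (2·12·12·√3) = 0/498.83 = 0, so ∠CAK = 90°.

Therefore, the measure of angle ∠CAK = 90°.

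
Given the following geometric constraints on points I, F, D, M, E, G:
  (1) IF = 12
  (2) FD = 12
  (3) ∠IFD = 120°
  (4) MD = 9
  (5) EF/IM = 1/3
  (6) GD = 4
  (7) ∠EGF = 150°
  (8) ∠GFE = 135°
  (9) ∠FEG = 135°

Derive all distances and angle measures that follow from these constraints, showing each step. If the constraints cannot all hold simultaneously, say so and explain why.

These constraints are not satisfiable: (7), (8) and (9) are the three interior angles of triangle EGF, which must sum to 180°, but 150° + 135° + 135° = 420°. No planar figure meets all of them, so nothing further can be derived.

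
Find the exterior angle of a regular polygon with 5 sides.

Each exterior angle of a regular n-gon is 360 / n.
For n = 5: 360 / 5 = 72 degrees.

72 degrees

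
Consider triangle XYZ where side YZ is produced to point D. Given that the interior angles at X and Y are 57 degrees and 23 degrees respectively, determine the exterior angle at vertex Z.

Exterior angle = 57 + 23 = 80 degrees (exterior angle theorem).

80 degrees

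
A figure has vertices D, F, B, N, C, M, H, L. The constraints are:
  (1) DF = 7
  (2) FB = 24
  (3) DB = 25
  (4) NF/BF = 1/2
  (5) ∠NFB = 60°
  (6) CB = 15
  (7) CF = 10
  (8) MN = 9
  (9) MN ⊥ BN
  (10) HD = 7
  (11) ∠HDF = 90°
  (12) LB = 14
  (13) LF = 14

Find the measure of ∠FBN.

From the given relations: NF = 1/2·BF = 1/2·24 = 12.
Step 1: By the law of cosines on triangle BFN: BN² = 24² + 12² − 2·24·12·cos(60°) = 432, so BN = 12·√3.
Step 2: By the inverse law of cosines on triangle FBN: cos(∠FBN) = (24² + (12·√3)² − 12²) / (2·24·12·√3) = 864/997.66 = 0.866, so ∠FBN = 30°.

Therefore, the measure of angle ∠FBN = 30°.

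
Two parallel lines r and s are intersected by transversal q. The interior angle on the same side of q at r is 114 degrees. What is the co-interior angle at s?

Co-interior angles (same-side interior) formed by parallel lines and a transversal are supplementary (sum to 180 degrees).
The given angle is 114 degrees.
The co-interior angle = 180 - 114 = 66 degrees.

66 degrees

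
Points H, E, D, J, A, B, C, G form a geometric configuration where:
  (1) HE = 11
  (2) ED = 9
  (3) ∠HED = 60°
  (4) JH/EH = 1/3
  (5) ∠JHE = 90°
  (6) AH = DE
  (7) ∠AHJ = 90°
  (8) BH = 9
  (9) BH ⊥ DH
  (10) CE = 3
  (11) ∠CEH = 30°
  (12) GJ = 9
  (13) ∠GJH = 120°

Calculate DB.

Step 1: By the law of cosines on triangle DEH: DH² = 9² + 11² − 2·9·11·cos(60°) = 103, so DH = √103.
Step 2: By the law of cosines on triangle DHB: DB² = √103² + 9² − 2·√103·9·cos(90°) = 184, so DB = 2·√46.

Therefore, the length of DB = 2·√46.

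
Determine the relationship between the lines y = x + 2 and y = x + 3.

Slope of line 1: m1 = 1
Slope of line 2: m2 = 1
m1 = m2, so the lines are parallel.

Parallel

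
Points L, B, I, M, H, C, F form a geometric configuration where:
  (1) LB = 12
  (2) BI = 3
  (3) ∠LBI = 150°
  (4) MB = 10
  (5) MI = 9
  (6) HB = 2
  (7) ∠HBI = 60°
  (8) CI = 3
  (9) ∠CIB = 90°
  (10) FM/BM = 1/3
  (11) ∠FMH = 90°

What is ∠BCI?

Step 1: By the law of cosines on triangle CIB: CB² = 3² + 3² − 2·3·3·cos(90°) = 18, so CB = 3·√2.
Step 2: By the inverse law of cosines on triangle BCI: cos(∠BCI) = ((3·√2)² + 3² − 3²) / (2·3·√2·3) = 18/25.46 = 0.7071, so ∠BCI = 45°.

Therefore, the measure of angle ∠BCI = 45°.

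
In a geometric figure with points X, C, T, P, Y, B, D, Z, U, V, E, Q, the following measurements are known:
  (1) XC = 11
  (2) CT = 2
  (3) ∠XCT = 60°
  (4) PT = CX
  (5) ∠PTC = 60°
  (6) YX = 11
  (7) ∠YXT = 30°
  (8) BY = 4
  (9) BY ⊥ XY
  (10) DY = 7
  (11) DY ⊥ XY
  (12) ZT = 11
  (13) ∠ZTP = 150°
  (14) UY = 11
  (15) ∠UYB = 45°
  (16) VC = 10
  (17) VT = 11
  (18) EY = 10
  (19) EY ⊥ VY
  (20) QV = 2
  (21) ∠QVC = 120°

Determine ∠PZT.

From the given relations: PT = CX = 11.
Step 1: By the law of cosines on triangle ZTP: ZP² = 11² + 11² − 2·11·11·cos(150°) = 451.58, so ZP ≈ 21.25.
Step 2: By the inverse law of cosines on triangle PZT: cos(∠PZT) = (21.25² + 11² − 11²) / (2·21.25·11) = 451.58/467.51 = 0.9659, so ∠PZT = 15°.

Therefore, the measure of angle ∠PZT = 15°.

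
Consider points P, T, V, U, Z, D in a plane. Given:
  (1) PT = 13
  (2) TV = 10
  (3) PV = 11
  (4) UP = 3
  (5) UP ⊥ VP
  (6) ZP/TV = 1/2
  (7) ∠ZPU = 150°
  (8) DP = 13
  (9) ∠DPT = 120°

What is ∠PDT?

Step 1: By the law of cosines on triangle DPT: DT² = 13² + 13² − 2·13·13·cos(120°) = 507, so DT = 13·√3.
Step 2: By the inverse law of cosines on triangle PDT: cos(∠PDT) = (13² + (13·√3)² − 13²) / (2·13·13·√3) = 507/585.43 = 0.866, so ∠PDT = 30°.

Therefore, the measure of angle ∠PDT = 30°.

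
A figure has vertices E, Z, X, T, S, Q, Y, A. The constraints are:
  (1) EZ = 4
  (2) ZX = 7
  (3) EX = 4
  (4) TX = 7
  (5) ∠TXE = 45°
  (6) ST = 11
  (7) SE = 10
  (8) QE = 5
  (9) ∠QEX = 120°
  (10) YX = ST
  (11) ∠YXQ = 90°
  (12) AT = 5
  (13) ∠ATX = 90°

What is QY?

From the given relations: YX = ST = 11.
Step 1: By the law of cosines on triangle XEQ: XQ² = 4² + 5² − 2·4·5·cos(120°) = 61, so XQ = √61.
Step 2: By the law of cosines on triangle QXY: QY² = √61² + 11² − 2·√61·11·cos(90°) = 182, so QY = √182.

Therefore, the length of QY = √182.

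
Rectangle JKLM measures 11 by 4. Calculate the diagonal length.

Using the Pythagorean theorem:
d² = 11² + 4² = 121 + 16 = 137
d = sqrt(137)

sqrt(137)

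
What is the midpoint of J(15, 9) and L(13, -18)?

M = ((x₁ + x₂)/2, (y₁ + y₂)/2)
= ((15 + 13)/2, (9 + -18)/2)
= (28/2, -9/2) = (14, -9/2)

(14, -9/2)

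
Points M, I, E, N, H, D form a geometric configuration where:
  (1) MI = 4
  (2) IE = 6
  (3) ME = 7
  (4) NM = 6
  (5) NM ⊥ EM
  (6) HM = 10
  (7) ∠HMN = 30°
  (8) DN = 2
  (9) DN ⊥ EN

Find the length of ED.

Step 1: By the law of cosines on triangle EMN: EN² = 7² + 6² − 2·7·6·cos(90°) = 85, so EN = √85.
Step 2: By the law of cosines on triangle END: ED² = √85² + 2² − 2·√85·2·cos(90°) = 89, so ED = √89.

Therefore, the length of ED = √89.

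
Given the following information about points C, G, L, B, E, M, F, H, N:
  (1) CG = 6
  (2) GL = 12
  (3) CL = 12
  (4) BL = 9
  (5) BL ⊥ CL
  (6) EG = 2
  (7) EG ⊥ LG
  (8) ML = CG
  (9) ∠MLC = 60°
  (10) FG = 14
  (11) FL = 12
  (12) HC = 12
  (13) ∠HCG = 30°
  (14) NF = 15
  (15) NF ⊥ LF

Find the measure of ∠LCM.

From the given relations: ML = CG = 6.
Step 1: By the law of cosines on triangle CLM: CM² = 12² + 6² − 2·12·6·cos(60°) = 108, so CM = 6·√3.
Step 2: By the inverse law of cosines on triangle LCM: cos(∠LCM) = (12² + (6·√3)² − 6²) / (2·12·6·√3) = 216/249.42 = 0.866, so ∠LCM = 30°.

Therefore, the measure of angle ∠LCM = 30°.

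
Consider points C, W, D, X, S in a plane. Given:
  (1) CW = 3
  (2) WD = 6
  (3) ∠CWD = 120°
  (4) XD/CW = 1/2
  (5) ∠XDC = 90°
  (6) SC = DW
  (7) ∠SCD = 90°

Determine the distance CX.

From the given relations: XD = 1/2·CW = 1/2·3 ≈ 1.5.
Step 1: By the law of cosines on triangle CWD: CD² = 3² + 6² − 2·3·6·cos(120°) = 63, so CD = 3·√7.
Step 2: By the law of cosines on triangle CDX: CX² = (3·√7)² + 1.5² − 2·3·√7·1.5·cos(90°) = 65.25, so CX = 3/2·√29.

Therefore, the length of CX = 3/2·√29.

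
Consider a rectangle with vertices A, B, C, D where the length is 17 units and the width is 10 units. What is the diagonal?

d = sqrt(17^2 + 10^2) = sqrt(389)

sqrt(389)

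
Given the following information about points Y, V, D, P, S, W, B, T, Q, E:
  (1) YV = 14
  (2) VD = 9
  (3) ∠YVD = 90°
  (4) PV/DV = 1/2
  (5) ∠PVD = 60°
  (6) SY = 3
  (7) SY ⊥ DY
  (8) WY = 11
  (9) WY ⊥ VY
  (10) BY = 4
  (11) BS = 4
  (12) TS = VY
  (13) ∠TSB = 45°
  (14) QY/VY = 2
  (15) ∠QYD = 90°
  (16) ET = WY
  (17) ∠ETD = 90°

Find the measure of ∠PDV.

From the given relations: PV = 1/2·DV = 1/2·9 ≈ 4.5.
Step 1: By the law of cosines on triangle DVP: DP² = 9² + 4.5² − 2·9·4.5·cos(60°) = 60.75, so DP = 9/2·√3.
Step 2: By the inverse law of cosines on triangle PDV: cos(∠PDV) = ((9/2·√3)² + 9² − 4.5²) / (2·9/2·√3·9) = 121.5/140.3 = 0.866, so ∠PDV = 30°.

Therefore, the measure of angle ∠PDV = 30°.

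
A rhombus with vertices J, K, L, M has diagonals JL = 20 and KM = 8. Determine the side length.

The diagonals of a rhombus bisect each other at right angles.
Half-diagonals: 20/2 = 10 and 8/2 = 4
side = sqrt(10^2 + 4^2)
side = sqrt(100 + 16)
side = sqrt(116) = 2*sqrt(29)

2*sqrt(29)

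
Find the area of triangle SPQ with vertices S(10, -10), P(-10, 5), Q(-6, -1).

Using the Shoelace formula for a triangle:
Area = (1/2)|x0(y1 - y2) + x1(y2 - y0) + x2(y0 - y1)|
Area = (1/2)|10(5 - -1) + -10(-1 - -10) + -6(-10 - 5)|
Area = (1/2)|60 + -90 + 90|
Area = (1/2)|60|
Area = (1/2)(60)
Area = 30

30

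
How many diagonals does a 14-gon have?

Total line segments between 14 vertices = C(14,2) = 91.
Subtract the 14 sides: 91 - 14 = 77 diagonals.

77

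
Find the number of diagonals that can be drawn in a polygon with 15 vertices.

The number of diagonals in an n-gon is n(n - 3)/2.
For n = 15: 15(15 - 3)/2 = 15 × 12 / 2 = 90.

90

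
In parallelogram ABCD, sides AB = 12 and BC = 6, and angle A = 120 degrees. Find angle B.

In a parallelogram, consecutive angles are supplementary (sum to 180°).
angle B = 180 - angle A
angle B = 180 - 120
angle B = 60 degrees

60 degrees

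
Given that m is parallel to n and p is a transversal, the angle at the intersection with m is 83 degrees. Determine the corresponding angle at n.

When a transversal crosses parallel lines, angles in the same position at each intersection are called corresponding angles.
These are always equal, so the answer is 83 degrees.

83 degrees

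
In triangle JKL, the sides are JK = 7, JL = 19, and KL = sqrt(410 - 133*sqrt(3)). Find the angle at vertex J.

By the inverse law of cosines: cos(J) = (JK² + JL² - KL²) / (2 × JK × JL)
cos(J) = (7² + 19² - (sqrt(410 - 133*sqrt(3)))²) / (2 × 7 × 19)
cos(J) = (49 + 361 - (410 - 133*sqrt(3))) / 266
cos(J) = sqrt(3)/2
J = arccos(sqrt(3)/2) = 30°

30°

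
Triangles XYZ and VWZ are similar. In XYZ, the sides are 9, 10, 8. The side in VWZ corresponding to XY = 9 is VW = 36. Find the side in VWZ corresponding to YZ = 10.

Similar triangles have proportional sides. Setting up the proportion:
VW / XY = WZ / YZ
36 / 9 = WZ / 10
WZ = 10 * 36 / 9 = 40.

40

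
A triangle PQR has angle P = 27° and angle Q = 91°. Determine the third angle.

angle R = 180 - 27 - 91 = 62 degrees.

62 degrees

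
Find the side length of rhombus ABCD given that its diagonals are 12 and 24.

The diagonals of a rhombus bisect each other at right angles.
Half-diagonals: 12/2 = 6 and 24/2 = 12
side = sqrt(6^2 + 12^2)
side = sqrt(36 + 144)
side = sqrt(180) = 6*sqrt(5)

6*sqrt(5)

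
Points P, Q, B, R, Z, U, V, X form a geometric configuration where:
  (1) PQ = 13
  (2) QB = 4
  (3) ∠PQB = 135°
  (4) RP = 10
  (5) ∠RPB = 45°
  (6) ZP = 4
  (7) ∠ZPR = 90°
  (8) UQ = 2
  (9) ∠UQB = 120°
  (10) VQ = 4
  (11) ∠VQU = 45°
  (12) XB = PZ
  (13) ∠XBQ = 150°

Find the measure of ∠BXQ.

From the given relations: XB = PZ = 4.
Step 1: By the law of cosines on triangle XBQ: XQ² = 4² + 4² − 2·4·4·cos(150°) = 59.71, so XQ ≈ 7.73.
Step 2: By the inverse law of cosines on triangle BXQ: cos(∠BXQ) = (4² + 7.73² − 4²) / (2·4·7.73) = 59.71/61.82 = 0.9659, so ∠BXQ = 15°.

Therefore, the measure of angle ∠BXQ = 15°.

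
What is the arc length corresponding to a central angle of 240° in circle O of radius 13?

Arc length = 2πr × θ/360
= 2π × 13 × 2/3
= 52*pi/3

52*pi/3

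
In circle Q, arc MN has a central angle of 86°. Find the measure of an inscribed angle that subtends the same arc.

Inscribed angle = 86° / 2 = 43° (inscribed angle theorem).

43°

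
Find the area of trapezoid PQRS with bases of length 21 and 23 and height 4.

Area of a trapezoid = (base1 + base2) * height / 2
Area = (21 + 23) * 4 / 2
Area = 44 * 4 / 2
Area = 176 / 2
Area = 88

88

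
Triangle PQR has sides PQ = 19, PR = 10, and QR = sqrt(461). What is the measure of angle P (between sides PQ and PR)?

By the inverse law of cosines: cos(P) = (PQ² + PR² - QR²) / (2 × PQ × PR)
cos(P) = (19² + 10² - (sqrt(461))²) / (2 × 19 × 10)
cos(P) = (361 + 100 - (461)) / 380
cos(P) = 0
P = arccos(0) = 90°

90°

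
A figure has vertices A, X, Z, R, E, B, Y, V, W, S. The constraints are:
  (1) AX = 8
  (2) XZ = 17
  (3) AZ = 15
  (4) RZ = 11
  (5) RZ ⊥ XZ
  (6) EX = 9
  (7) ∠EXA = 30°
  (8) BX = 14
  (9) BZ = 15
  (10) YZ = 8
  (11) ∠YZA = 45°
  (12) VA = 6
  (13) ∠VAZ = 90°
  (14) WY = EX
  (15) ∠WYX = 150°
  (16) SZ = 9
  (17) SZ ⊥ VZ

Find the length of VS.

Step 1: By the law of cosines on triangle ZAV: ZV² = 15² + 6² − 2·15·6·cos(90°) = 261, so ZV = 3·√29.
Step 2: By the law of cosines on triangle VZS: VS² = (3·√29)² + 9² − 2·3·√29·9·cos(90°) = 342, so VS = 3·√38.

Therefore, the length of VS = 3·√38.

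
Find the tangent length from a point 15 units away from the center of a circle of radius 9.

Let T be the point of tangency. Then CT ⊥ AT (radius ⊥ tangent).
In right triangle CTA: CA² = CT² + AT²
15² = 9² + AT²
AT² = 144, AT = 12

12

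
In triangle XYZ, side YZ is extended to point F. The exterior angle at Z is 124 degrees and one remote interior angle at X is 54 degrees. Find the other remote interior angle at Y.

angle Y = 124 - 54 = 70 degrees (exterior angle theorem).

70 degrees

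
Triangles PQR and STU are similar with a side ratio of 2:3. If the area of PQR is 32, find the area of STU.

For similar figures, the area ratio equals the square of the side ratio.
Side ratio (PQR to STU) = 2:3, so area ratio = 2^2:3^2 = 4:9.
If the area of PQR is 32, then the area of STU = 32 * (9/4) = 72.

72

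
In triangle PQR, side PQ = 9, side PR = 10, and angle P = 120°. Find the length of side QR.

Law of cosines: QR^2 = 9^2 + 10^2 - 2(9)(10)cos(120°) = 271, so QR = sqrt(271).

sqrt(271)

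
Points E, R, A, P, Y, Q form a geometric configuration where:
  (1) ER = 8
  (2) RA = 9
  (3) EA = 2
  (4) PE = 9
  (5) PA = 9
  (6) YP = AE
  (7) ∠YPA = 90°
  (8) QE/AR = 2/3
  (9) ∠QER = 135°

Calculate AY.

From the given relations: YP = AE = 2.
Step 1: By the law of cosines on triangle APY: AY² = 9² + 2² − 2·9·2·cos(90°) = 85, so AY = √85.

Therefore, the length of AY = √85.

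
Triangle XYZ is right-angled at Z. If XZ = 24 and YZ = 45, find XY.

By the Pythagorean theorem: XY^2 = XZ^2 + YZ^2
XY^2 = 24^2 + 45^2 = 576 + 2025 = 2601
XY = sqrt(2601) = 51

51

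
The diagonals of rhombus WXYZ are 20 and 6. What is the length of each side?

Half-diagonals are 10 and 3. side = sqrt(10^2 + 3^2) = sqrt(109)

sqrt(109)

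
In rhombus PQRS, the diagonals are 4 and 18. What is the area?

The diagonals of a rhombus divide it into four right triangles.
Each triangle has legs 4/ 2 = 2 and 18/2 = 9, so each has area (1/2)*2*9 = 9.
Four such triangles give total area = (d1 * d2) / 2 = 36.

36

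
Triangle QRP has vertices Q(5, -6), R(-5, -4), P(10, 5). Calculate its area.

Shoelace: Area = (1/2)|5(-4-5) + -5(5--6) + 10(-6--4)| = (1/2)(120) = 60

60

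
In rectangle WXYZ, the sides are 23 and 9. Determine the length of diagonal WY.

d = sqrt(23^2 + 9^2) = sqrt(610)

sqrt(610)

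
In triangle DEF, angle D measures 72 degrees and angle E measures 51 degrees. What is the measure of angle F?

angle F = 180 - 72 - 51 = 57 degrees.

57 degrees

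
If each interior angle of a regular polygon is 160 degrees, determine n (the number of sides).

The exterior angle is the supplement of the interior angle: 180 - 160 = 20 degrees.
Since the exterior angles of any convex polygon sum to 360 degrees, the number of sides is 360 / 20 = 18.

18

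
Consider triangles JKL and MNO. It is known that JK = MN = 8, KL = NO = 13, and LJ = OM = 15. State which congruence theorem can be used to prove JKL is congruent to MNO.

Consider the given information: JK = MN = 8, KL = NO = 13, and LJ = OM = 15
This is not SAS or AAS: SAS requires two sides and the included angle between them. AAS requires two angles and a non-included side.
The correct criterion is SSS. All three pairs of corresponding sides are equal (Side-Side-Side).

SSS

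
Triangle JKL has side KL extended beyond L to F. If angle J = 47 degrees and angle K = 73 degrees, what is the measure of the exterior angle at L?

By the exterior angle theorem, an exterior angle of a triangle equals the sum of the two remote interior angles.
Exterior angle = angle J + angle K
Exterior angle = 47 + 73 = 120 degrees

120 degrees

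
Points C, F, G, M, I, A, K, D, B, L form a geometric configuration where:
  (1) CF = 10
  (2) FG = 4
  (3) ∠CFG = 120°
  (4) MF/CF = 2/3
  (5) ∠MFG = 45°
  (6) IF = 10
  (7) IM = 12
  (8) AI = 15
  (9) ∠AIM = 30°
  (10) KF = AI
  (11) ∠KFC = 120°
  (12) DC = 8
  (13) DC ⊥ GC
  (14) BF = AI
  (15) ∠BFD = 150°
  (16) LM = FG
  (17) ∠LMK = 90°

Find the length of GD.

Step 1: By the law of cosines on triangle CFG: CG² = 10² + 4² − 2·10·4·cos(120°) = 156, so CG = 2·√39.
Step 2: By the law of cosines on triangle GCD: GD² = (2·√39)² + 8² − 2·2·√39·8·cos(90°) = 220, so GD = 2·√55.

Therefore, the length of GD = 2·√55.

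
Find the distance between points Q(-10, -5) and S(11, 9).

d = sqrt((11 - -10)^2 + (9 - -5)^2)
d = sqrt(21^2 + 14^2)
d = sqrt(441 + 196)
d = sqrt(637) = 7*sqrt(13)

7*sqrt(13)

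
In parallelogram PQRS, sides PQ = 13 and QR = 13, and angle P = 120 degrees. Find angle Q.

In a parallelogram, consecutive angles are supplementary (sum to 180°).
angle Q = 180 - angle P
angle Q = 180 - 120
angle Q = 60 degrees

60 degrees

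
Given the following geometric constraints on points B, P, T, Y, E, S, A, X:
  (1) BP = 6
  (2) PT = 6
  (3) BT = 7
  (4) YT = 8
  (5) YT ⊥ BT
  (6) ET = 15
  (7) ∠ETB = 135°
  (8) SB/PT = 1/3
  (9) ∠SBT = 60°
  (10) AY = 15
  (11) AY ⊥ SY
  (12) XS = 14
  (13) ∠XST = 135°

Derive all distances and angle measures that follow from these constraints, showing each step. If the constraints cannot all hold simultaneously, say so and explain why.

The constraints are consistent.

From the given relations:
  SB = 1/3·PT = 1/3·6 = 2

Step 1: From BT = 7, TY = 8, and ∠BTY = 90°, by the law of cosines:
  BY² = BT² + TY² - 2·BT·TY·cos(90°) = 49 + 64 - 0 = 113
  BY = √113

Step 2: From BT = 7, TE = 15, and ∠BTE = 135°, by the law of cosines:
  BE² = BT² + TE² - 2·BT·TE·cos(135°) = 49 + 225 + 148.5 = 422.5
  BE ≈ 20.55

Step 3: From TB = 7, BS = 2, and ∠TBS = 60°, by the law of cosines:
  TS² = TB² + BS² - 2·TB·BS·cos(60°) = 49 + 4 - 14 = 39
  TS = √39

Step 4: From BP = 6, BT = 7, PT = 6, by the inverse law of cosines:
  cos(∠PBT) = (BP² + BT² - PT²) / (2·BP·BT)
  ∠PBT = 54.31°

Step 5: From PB = 6, PT = 6, BT = 7, by the inverse law of cosines:
  cos(∠BPT) = (PB² + PT² - BT²) / (2·PB·PT)
  ∠BPT = 71.37°

Step 6: From TB = 7, TP = 6, BP = 6, by the inverse law of cosines:
  cos(∠BTP) = (TB² + TP² - BP²) / (2·TB·TP)
  ∠BTP = 54.31°

Step 7: From TS = √39, SX = 14, and ∠TSX = 135°, by the law of cosines:
  TX² = TS² + SX² - 2·TS·SX·cos(135°) = 39 + 196 + 123.6 = 358.6
  TX ≈ 18.94

Step 8: From BE = 20.55, BT = 7, ET = 15, by the inverse law of cosines:
  cos(∠EBT) = (BE² + BT² - ET²) / (2·BE·BT)
  ∠EBT = 31.07°

Step 9: From BT = 7, BY = √113, TY = 8, by the inverse law of cosines:
  cos(∠TBY) = (BT² + BY² - TY²) / (2·BT·BY)
  ∠TBY = 48.81°

Step 10: From TB = 7, TS = √39, BS = 2, by the inverse law of cosines:
  cos(∠BTS) = (TB² + TS² - BS²) / (2·TB·TS)
  ∠BTS = 16.1°

Step 11: From YB = √113, YT = 8, BT = 7, by the inverse law of cosines:
  cos(∠BYT) = (YB² + YT² - BT²) / (2·YB·YT)
  ∠BYT = 41.19°

Step 12: From EB = 20.55, ET = 15, BT = 7, by the inverse law of cosines:
  cos(∠BET) = (EB² + ET² - BT²) / (2·EB·ET)
  ∠BET = 13.93°

Step 13: From SB = 2, ST = √39, BT = 7, by the inverse law of cosines:
  cos(∠BST) = (SB² + ST² - BT²) / (2·SB·ST)
  ∠BST = 103.9°

Step 14: From TS = √39, TX = 18.94, SX = 14, by the inverse law of cosines:
  cos(∠STX) = (TS² + TX² - SX²) / (2·TS·TX)
  ∠STX = 31.52°

Step 15: From XS = 14, XT = 18.94, ST = √39, by the inverse law of cosines:
  cos(∠SXT) = (XS² + XT² - ST²) / (2·XS·XT)
  ∠SXT = 13.48°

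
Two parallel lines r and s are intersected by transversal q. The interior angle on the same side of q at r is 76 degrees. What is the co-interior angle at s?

Co-interior (same-side interior) angles are between the parallel lines on the same side of the transversal.
Unlike corresponding or alternate interior angles, they are supplementary rather than equal.
So the angle = 180 - 76 = 104 degrees.

104 degrees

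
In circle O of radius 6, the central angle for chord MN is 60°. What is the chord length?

Drop a perpendicular from the center to the chord, bisecting both the chord and the central angle.
Each half-chord = r sin(θ/2) = 6 sin(30°).
The full chord = 2 × 6 × sin(30°) = 6.

6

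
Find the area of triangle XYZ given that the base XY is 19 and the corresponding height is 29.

A triangle's area is half the area of a rectangle with the same base and height.
Area = (1/2) * 19 * 29 = 551/2.

551/2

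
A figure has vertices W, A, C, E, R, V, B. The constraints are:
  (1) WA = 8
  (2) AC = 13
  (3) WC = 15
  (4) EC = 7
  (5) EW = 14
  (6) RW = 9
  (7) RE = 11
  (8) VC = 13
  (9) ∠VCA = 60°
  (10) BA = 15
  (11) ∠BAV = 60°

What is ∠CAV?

Step 1: By the law of cosines on triangle ACV: AV² = 13² + 13² − 2·13·13·cos(60°) = 169, so AV = 13.
Step 2: By the inverse law of cosines on triangle CAV: cos(∠CAV) = (13² + 13² − 13²) / (2·13·13) = 169/338 = 0.5, so ∠CAV = 60°.

Therefore, the measure of angle ∠CAV = 60°.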